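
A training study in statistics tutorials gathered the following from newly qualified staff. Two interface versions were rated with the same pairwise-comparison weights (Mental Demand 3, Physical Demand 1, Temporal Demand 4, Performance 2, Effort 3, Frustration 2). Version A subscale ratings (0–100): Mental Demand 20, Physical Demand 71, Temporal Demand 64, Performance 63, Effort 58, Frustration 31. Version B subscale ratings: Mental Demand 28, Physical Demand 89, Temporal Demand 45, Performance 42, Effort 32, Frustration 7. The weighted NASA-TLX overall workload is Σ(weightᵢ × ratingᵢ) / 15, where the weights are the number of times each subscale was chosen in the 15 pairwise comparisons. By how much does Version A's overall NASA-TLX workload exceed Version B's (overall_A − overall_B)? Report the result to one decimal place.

13.5

Version A weighted sum = 3·20 + 1·71 + 4·64 + 2·63 + 3·58 + 2·31 = 60 + 71 + 256 + 126 + 174 + 62 = 749; overall_A = 749/15 = 49.9333.
Version B weighted sum = 3·28 + 1·89 + 4·45 + 2·42 + 3·32 + 2·7 = 84 + 89 + 180 + 84 + 96 + 14 = 547; overall_B = 547/15 = 36.4667.
Difference = 49.9333 − 36.4667 = 13.4666 ≈ 13.5.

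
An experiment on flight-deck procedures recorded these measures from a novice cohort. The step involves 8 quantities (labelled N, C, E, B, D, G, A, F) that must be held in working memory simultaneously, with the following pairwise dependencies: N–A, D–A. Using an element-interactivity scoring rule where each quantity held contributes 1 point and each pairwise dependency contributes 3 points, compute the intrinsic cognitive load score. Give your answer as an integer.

14

Count of quantities held simultaneously: 8.
Count of pairwise dependencies listed: 2.
Element contribution: 8 × 1 = 8.
Interaction contribution: 2 × 3 = 6.
Intrinsic load = 8 + 6 = 14.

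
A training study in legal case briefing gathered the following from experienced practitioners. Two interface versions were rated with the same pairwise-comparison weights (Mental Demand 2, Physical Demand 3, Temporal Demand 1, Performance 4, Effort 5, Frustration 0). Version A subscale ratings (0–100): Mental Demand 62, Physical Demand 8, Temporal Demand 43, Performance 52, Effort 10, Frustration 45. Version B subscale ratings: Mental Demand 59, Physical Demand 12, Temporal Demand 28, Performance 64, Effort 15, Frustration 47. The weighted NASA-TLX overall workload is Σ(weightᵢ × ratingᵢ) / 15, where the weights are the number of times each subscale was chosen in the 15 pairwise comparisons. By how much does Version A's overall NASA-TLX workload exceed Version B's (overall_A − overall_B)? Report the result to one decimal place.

-4.3

Version A weighted sum = 2·62 + 3·8 + 1·43 + 4·52 + 5·10 + 0·45 = 124 + 24 + 43 + 208 + 50 + 0 = 449; overall_A = 449/15 = 29.9333.
Version B weighted sum = 2·59 + 3·12 + 1·28 + 4·64 + 5·15 + 0·47 = 118 + 36 + 28 + 256 + 75 + 0 = 513; overall_B = 513/15 = 34.2000.
Difference = 29.9333 − 34.2000 = -4.2667 ≈ -4.3.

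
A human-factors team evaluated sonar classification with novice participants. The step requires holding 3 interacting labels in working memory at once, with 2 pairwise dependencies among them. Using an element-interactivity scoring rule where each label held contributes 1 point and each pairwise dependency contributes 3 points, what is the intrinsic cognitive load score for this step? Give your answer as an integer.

9

Element contribution: 3 × 1 = 3.
Interaction contribution: 2 × 3 = 6.
Intrinsic load = 3 + 6 = 9.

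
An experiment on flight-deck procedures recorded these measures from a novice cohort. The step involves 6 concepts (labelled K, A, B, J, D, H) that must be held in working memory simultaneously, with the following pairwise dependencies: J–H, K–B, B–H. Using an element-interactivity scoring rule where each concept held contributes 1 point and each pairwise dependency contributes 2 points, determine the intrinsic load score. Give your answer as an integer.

12

Count of concepts held simultaneously: 6.
Count of pairwise dependencies listed: 3.
Element contribution: 6 × 1 = 6.
Interaction contribution: 3 × 2 = 6.
Intrinsic load = 6 + 6 = 12.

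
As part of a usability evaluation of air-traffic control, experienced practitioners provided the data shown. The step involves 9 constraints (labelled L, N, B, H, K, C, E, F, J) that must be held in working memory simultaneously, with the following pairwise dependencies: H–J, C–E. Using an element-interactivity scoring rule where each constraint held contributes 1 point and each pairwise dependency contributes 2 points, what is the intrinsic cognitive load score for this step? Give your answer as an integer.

Count of constraints held simultaneously: 9.
Count of pairwise dependencies listed: 2.
Element contribution: 9 × 1 = 9.
Interaction contribution: 2 × 2 = 4.
Intrinsic load = 9 + 4 = 13.

13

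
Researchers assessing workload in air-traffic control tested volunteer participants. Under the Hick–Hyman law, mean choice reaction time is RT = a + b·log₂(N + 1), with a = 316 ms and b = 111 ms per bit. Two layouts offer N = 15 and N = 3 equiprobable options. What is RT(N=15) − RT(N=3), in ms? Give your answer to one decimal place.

222.0

RT(15) = 316 + 111·log₂(16) = 316 + 111·4.0000 = 760.0000 ms.
RT(3) = 316 + 111·log₂(4) = 316 + 111·2.0000 = 538.0000 ms.
Difference = 760.0000 − 538.0000 = 222.0000 ≈ 222.0 ms.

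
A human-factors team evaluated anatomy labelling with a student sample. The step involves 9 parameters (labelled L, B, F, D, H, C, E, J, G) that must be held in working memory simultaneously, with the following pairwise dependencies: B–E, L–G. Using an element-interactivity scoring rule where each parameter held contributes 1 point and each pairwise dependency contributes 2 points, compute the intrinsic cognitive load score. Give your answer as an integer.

Count of parameters held simultaneously: 9.
Count of pairwise dependencies listed: 2.
Element contribution: 9 × 1 = 9.
Interaction contribution: 2 × 2 = 4.
Intrinsic load = 9 + 4 = 13.

13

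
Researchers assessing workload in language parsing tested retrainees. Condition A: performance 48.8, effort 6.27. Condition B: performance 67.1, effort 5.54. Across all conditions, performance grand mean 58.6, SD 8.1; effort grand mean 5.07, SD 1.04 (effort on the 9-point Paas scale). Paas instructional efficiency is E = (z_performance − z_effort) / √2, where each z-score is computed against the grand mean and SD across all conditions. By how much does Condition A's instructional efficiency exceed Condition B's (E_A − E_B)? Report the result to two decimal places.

-2.09

Condition A: z_P = (48.8 − 58.6)/8.1 = -1.2099; z_E = (6.27 − 5.07)/1.04 = 1.1538; E_A = (-1.2099 − 1.1538)/√2 = -1.6714.
Condition B: z_P = (67.1 − 58.6)/8.1 = 1.0494; z_E = (5.54 − 5.07)/1.04 = 0.4519; E_B = (1.0494 − 0.4519)/√2 = 0.4225.
E_A − E_B = -1.6714 − 0.4225 = -2.0939 ≈ -2.09.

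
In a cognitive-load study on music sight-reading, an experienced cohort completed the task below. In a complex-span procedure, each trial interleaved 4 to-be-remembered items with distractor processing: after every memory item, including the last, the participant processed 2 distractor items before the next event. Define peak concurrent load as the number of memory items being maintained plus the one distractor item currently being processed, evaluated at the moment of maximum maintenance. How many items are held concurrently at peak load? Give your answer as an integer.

Maintenance is greatest during the distractor(s) after memory item 4: all 4 memory items are being held.
One distractor item is concurrently being processed.
Peak concurrent load = 4 + 1 = 5 items.

5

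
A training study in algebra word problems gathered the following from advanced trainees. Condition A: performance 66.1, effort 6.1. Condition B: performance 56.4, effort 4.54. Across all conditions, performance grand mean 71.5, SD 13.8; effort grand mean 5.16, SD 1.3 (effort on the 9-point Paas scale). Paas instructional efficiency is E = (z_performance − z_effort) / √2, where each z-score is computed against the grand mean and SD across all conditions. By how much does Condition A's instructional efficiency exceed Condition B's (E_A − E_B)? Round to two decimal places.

-0.35

Condition A: z_P = (66.1 − 71.5)/13.8 = -0.3913; z_E = (6.1 − 5.16)/1.3 = 0.7231; E_A = (-0.3913 − 0.7231)/√2 = -0.7880.
Condition B: z_P = (56.4 − 71.5)/13.8 = -1.0942; z_E = (4.54 − 5.16)/1.3 = -0.4769; E_B = (-1.0942 − (-0.4769))/√2 = -0.4365.
E_A − E_B = -0.7880 − (-0.4365) = -0.3515 ≈ -0.35.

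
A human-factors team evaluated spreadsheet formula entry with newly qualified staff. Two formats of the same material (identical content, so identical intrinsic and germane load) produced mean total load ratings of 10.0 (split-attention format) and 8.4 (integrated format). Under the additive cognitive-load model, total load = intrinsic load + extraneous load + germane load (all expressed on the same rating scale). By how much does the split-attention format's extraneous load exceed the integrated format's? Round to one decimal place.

Intrinsic and germane load are equal across formats, so the difference in total load equals the difference in extraneous load.
Extraneous-load difference = 10.0 − 8.4 = 1.6.

1.6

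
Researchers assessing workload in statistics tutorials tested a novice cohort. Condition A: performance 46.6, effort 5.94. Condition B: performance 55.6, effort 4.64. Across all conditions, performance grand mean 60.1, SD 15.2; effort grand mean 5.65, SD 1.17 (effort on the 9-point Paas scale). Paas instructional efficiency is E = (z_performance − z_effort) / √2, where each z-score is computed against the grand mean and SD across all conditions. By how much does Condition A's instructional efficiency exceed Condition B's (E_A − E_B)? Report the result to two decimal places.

Condition A: z_P = (46.6 − 60.1)/15.2 = -0.8882; z_E = (5.94 − 5.65)/1.17 = 0.2479; E_A = (-0.8882 − 0.2479)/√2 = -0.8033.
Condition B: z_P = (55.6 − 60.1)/15.2 = -0.2961; z_E = (4.64 − 5.65)/1.17 = -0.8632; E_B = (-0.2961 − (-0.8632))/√2 = 0.4010.
E_A − E_B = -0.8033 − 0.4010 = -1.2043 ≈ -1.20.

-1.20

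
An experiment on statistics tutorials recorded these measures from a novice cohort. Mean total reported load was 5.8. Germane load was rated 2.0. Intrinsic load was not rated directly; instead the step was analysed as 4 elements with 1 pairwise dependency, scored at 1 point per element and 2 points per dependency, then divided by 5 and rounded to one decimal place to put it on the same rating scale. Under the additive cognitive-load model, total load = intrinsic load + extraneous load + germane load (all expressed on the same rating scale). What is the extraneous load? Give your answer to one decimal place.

Intrinsic (element-interactivity): (4 × 1 + 1 × 2) / 5 = 6 / 5 = 1.2000 → 1.2.
extraneous load = total − intrinsic − germane
             = 5.8 − 1.2 − 2.0 = 2.6.

2.6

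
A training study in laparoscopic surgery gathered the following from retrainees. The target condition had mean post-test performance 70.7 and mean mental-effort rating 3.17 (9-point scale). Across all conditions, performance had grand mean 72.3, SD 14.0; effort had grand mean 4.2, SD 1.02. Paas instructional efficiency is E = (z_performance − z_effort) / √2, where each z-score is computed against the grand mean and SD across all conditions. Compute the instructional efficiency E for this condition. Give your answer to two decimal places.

z_performance = (70.7 − 72.3) / 14.0 = -1.6000 / 14.0 = -0.1143.
z_effort = (3.17 − 4.2) / 1.02 = -1.0300 / 1.02 = -1.0098.
z_P − z_E = -0.1143 − (-1.0098) = 0.8955.
E = 0.8955 / √2 = 0.8955 / 1.41421 = 0.6332 ≈ 0.63.

0.63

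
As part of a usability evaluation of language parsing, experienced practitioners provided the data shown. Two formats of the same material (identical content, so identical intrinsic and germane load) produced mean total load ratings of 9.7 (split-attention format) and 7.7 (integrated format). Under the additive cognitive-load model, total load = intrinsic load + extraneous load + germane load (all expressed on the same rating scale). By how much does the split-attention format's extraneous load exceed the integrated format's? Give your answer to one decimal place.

2.0

Intrinsic and germane load are equal across formats, so the difference in total load equals the difference in extraneous load.
Extraneous-load difference = 9.7 − 7.7 = 2.0.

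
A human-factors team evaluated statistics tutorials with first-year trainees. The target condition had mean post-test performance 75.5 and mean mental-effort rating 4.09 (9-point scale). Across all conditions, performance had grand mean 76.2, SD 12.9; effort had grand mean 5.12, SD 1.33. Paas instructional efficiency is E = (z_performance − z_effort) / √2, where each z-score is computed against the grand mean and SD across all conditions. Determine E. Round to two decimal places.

z_performance = (75.5 − 76.2) / 12.9 = -0.7000 / 12.9 = -0.0543.
z_effort = (4.09 − 5.12) / 1.33 = -1.0300 / 1.33 = -0.7744.
z_P − z_E = -0.0543 − (-0.7744) = 0.7201.
E = 0.7201 / √2 = 0.7201 / 1.41421 = 0.5092 ≈ 0.51.

0.51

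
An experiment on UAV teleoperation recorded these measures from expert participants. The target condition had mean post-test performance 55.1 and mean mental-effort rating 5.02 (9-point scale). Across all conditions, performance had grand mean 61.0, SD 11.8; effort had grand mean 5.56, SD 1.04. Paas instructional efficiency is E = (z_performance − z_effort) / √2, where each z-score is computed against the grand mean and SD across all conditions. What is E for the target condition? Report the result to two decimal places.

z_performance = (55.1 − 61.0) / 11.8 = -5.9000 / 11.8 = -0.5000.
z_effort = (5.02 − 5.56) / 1.04 = -0.5400 / 1.04 = -0.5192.
z_P − z_E = -0.5000 − (-0.5192) = 0.0192.
E = 0.0192 / √2 = 0.0192 / 1.41421 = 0.0136 ≈ 0.01.

0.01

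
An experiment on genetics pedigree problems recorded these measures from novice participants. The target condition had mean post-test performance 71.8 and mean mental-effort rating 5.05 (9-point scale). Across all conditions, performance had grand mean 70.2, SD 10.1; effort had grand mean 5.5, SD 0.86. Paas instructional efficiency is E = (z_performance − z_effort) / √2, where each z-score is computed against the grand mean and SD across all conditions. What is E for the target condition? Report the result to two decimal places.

z_performance = (71.8 − 70.2) / 10.1 = 1.6000 / 10.1 = 0.1584.
z_effort = (5.05 − 5.5) / 0.86 = -0.4500 / 0.86 = -0.5233.
z_P − z_E = 0.1584 − (-0.5233) = 0.6817.
E = 0.6817 / √2 = 0.6817 / 1.41421 = 0.4820 ≈ 0.48.

0.48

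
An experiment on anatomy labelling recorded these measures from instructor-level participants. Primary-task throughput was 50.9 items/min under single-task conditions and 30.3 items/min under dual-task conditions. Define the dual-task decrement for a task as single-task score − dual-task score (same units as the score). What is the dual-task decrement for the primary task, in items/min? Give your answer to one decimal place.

Decrement = 50.9 − 30.3 = 20.6000 items/min ≈ 20.6 items/min.

20.6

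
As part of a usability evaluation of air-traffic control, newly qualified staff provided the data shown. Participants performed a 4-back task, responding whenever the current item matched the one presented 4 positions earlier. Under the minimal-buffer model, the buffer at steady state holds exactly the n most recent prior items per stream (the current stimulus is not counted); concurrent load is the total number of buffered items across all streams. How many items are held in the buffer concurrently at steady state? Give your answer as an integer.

The buffer holds the 4 most recent prior items.
Steady-state concurrent load = 4 items.

4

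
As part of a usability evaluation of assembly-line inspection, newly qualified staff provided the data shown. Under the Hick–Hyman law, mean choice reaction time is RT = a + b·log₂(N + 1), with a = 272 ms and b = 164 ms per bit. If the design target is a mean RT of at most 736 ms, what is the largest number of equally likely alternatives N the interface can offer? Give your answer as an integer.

6

Set 272 + 164·log₂(N + 1) ≤ 736.
log₂(N + 1) ≤ (736 − 272) / 164 = 2.8293.
N + 1 ≤ 2^2.8293 = 7.1073.
N ≤ 6.1073, so the largest integer N is 6.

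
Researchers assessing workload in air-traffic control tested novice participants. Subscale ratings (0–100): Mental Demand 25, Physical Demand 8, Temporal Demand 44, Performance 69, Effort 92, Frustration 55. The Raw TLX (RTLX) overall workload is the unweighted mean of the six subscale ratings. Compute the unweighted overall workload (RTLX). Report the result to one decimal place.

48.8

Sum of ratings = 25 + 8 + 44 + 69 + 92 + 55 = 293.
RTLX = 293 / 6 = 48.8333 ≈ 48.8.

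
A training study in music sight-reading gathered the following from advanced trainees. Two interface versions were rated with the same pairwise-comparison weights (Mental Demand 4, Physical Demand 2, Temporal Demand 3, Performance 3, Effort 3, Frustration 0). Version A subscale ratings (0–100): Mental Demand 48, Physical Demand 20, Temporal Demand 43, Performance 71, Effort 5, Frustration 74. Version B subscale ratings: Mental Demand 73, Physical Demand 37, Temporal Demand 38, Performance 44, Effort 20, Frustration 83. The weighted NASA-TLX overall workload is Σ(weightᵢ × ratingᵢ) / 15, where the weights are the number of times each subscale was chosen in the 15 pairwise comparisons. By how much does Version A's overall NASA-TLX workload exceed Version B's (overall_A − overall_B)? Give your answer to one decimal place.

Version A weighted sum = 4·48 + 2·20 + 3·43 + 3·71 + 3·5 + 0·74 = 192 + 40 + 129 + 213 + 15 + 0 = 589; overall_A = 589/15 = 39.2667.
Version B weighted sum = 4·73 + 2·37 + 3·38 + 3·44 + 3·20 + 0·83 = 292 + 74 + 114 + 132 + 60 + 0 = 672; overall_B = 672/15 = 44.8000.
Difference = 39.2667 − 44.8000 = -5.5333 ≈ -5.5.

-5.5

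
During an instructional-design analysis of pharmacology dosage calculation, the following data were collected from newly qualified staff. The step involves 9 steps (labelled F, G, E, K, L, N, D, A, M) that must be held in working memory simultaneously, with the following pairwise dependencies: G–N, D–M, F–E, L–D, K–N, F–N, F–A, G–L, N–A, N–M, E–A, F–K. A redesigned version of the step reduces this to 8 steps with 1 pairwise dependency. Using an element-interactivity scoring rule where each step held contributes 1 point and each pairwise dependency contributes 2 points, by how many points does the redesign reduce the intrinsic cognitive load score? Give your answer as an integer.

23

Original: 9 × 1 + 12 × 2 = 9 + 24 = 33.
Redesigned: 8 × 1 + 1 × 2 = 8 + 2 = 10.
Reduction = 33 − 10 = 23.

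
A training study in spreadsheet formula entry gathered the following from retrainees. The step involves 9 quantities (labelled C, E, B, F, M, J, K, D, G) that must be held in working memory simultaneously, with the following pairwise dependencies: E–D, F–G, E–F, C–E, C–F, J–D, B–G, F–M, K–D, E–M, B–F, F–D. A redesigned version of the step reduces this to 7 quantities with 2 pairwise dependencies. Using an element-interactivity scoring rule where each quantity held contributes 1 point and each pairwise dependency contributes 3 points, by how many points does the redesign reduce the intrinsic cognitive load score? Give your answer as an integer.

32

Original: 9 × 1 + 12 × 3 = 9 + 36 = 45.
Redesigned: 7 × 1 + 2 × 3 = 7 + 6 = 13.
Reduction = 45 − 13 = 32.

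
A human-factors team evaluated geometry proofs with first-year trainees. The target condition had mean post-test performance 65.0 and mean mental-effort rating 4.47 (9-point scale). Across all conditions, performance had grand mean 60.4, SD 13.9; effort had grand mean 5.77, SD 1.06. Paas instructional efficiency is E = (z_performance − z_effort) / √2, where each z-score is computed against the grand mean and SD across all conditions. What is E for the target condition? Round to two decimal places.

1.10

z_performance = (65.0 − 60.4) / 13.9 = 4.6000 / 13.9 = 0.3309.
z_effort = (4.47 − 5.77) / 1.06 = -1.3000 / 1.06 = -1.2264.
z_P − z_E = 0.3309 − (-1.2264) = 1.5573.
E = 1.5573 / √2 = 1.5573 / 1.41421 = 1.1012 ≈ 1.10.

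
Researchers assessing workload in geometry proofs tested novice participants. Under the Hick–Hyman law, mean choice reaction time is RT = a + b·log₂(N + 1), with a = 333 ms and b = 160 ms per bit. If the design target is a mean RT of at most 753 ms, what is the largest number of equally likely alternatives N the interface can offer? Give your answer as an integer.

5

Set 333 + 160·log₂(N + 1) ≤ 753.
log₂(N + 1) ≤ (753 − 333) / 160 = 2.6250.
N + 1 ≤ 2^2.6250 = 6.1688.
N ≤ 5.1688, so the largest integer N is 5.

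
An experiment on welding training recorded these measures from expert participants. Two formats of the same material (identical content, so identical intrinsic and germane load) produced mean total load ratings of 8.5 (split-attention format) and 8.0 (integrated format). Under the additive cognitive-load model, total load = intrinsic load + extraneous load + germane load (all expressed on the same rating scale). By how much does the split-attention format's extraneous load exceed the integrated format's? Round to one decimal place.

Intrinsic and germane load are equal across formats, so the difference in total load equals the difference in extraneous load.
Extraneous-load difference = 8.5 − 8.0 = 0.5.

0.5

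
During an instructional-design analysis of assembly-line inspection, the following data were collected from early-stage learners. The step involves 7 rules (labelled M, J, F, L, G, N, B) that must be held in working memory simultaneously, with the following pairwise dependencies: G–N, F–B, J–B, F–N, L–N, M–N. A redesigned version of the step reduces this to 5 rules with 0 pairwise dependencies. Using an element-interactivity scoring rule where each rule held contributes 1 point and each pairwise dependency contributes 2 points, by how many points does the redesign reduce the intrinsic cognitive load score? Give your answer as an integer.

Original: 7 × 1 + 6 × 2 = 7 + 12 = 19.
Redesigned: 5 × 1 + 0 × 2 = 5 + 0 = 5.
Reduction = 19 − 5 = 14.

14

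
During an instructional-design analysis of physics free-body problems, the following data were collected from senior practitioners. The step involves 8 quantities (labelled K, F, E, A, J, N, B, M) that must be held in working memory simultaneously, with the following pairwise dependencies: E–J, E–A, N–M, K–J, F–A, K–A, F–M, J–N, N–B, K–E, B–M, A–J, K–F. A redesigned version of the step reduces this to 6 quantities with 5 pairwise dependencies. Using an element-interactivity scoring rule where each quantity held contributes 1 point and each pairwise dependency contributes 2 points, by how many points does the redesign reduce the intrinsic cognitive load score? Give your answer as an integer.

18

Original: 8 × 1 + 13 × 2 = 8 + 26 = 34.
Redesigned: 6 × 1 + 5 × 2 = 6 + 10 = 16.
Reduction = 34 − 16 = 18.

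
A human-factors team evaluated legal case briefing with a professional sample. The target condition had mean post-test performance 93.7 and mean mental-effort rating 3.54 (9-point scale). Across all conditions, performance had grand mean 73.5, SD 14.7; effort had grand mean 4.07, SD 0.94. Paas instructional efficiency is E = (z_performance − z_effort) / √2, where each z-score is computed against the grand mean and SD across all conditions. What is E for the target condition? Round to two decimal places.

1.37

z_performance = (93.7 − 73.5) / 14.7 = 20.2000 / 14.7 = 1.3741.
z_effort = (3.54 − 4.07) / 0.94 = -0.5300 / 0.94 = -0.5638.
z_P − z_E = 1.3741 − (-0.5638) = 1.9379.
E = 1.9379 / √2 = 1.9379 / 1.41421 = 1.3703 ≈ 1.37.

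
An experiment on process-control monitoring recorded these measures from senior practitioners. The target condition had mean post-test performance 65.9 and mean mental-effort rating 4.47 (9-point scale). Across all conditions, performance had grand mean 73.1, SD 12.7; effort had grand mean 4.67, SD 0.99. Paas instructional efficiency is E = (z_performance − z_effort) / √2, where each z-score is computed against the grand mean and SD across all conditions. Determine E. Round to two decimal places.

z_performance = (65.9 − 73.1) / 12.7 = -7.2000 / 12.7 = -0.5669.
z_effort = (4.47 − 4.67) / 0.99 = -0.2000 / 0.99 = -0.2020.
z_P − z_E = -0.5669 − (-0.2020) = -0.3649.
E = -0.3649 / √2 = -0.3649 / 1.41421 = -0.2580 ≈ -0.26.

-0.26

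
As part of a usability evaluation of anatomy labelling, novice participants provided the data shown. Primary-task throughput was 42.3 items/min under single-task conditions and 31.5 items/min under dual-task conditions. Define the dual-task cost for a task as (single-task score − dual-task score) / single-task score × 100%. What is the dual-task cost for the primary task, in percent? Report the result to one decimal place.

Cost = (42.3 − 31.5) / 42.3 × 100%
     = 10.8000 / 42.3 × 100% = 25.5319%.
≈ 25.5%.

25.5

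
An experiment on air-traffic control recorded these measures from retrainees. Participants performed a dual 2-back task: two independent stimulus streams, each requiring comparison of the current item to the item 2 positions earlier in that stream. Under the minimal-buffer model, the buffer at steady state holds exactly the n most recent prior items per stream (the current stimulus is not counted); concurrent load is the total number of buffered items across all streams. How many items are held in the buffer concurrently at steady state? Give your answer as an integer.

4

Each stream's buffer holds its 2 most recent prior items.
Two independent streams: 2 × 2 = 4 buffered items at steady state.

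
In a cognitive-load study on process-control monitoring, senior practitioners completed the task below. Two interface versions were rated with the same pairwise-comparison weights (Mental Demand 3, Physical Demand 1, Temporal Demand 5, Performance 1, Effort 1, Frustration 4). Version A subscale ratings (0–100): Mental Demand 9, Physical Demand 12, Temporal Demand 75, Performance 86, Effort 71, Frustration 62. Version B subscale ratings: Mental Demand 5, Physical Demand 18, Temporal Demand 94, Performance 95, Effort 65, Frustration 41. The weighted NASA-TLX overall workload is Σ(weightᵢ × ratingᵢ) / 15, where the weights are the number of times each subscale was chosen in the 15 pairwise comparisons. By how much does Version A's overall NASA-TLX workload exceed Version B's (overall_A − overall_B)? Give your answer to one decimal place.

-0.5

Version A weighted sum = 3·9 + 1·12 + 5·75 + 1·86 + 1·71 + 4·62 = 27 + 12 + 375 + 86 + 71 + 248 = 819; overall_A = 819/15 = 54.6000.
Version B weighted sum = 3·5 + 1·18 + 5·94 + 1·95 + 1·65 + 4·41 = 15 + 18 + 470 + 95 + 65 + 164 = 827; overall_B = 827/15 = 55.1333.
Difference = 54.6000 − 55.1333 = -0.5333 ≈ -0.5.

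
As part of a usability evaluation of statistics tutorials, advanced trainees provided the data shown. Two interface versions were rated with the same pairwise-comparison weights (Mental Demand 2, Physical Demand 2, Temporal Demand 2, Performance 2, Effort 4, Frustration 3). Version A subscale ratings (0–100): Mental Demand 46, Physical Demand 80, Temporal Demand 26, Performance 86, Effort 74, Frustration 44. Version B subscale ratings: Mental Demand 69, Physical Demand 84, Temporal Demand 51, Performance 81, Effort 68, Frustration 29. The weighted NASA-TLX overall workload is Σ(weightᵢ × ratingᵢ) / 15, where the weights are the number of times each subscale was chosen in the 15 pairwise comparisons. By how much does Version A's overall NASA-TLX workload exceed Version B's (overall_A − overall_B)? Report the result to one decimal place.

-1.7

Version A weighted sum = 2·46 + 2·80 + 2·26 + 2·86 + 4·74 + 3·44 = 92 + 160 + 52 + 172 + 296 + 132 = 904; overall_A = 904/15 = 60.2667.
Version B weighted sum = 2·69 + 2·84 + 2·51 + 2·81 + 4·68 + 3·29 = 138 + 168 + 102 + 162 + 272 + 87 = 929; overall_B = 929/15 = 61.9333.
Difference = 60.2667 − 61.9333 = -1.6666 ≈ -1.7.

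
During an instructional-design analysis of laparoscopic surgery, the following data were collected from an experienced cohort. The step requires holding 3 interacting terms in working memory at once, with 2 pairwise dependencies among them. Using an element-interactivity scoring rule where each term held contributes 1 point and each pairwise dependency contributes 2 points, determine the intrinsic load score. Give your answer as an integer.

7

Element contribution: 3 × 1 = 3.
Interaction contribution: 2 × 2 = 4.
Intrinsic load = 3 + 4 = 7.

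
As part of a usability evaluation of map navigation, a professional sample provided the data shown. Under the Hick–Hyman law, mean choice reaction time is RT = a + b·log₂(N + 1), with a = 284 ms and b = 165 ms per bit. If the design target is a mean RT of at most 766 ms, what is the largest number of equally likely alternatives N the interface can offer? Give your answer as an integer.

6

Set 284 + 165·log₂(N + 1) ≤ 766.
log₂(N + 1) ≤ (766 − 284) / 165 = 2.9212.
N + 1 ≤ 2^2.9212 = 7.5748.
N ≤ 6.5748, so the largest integer N is 6.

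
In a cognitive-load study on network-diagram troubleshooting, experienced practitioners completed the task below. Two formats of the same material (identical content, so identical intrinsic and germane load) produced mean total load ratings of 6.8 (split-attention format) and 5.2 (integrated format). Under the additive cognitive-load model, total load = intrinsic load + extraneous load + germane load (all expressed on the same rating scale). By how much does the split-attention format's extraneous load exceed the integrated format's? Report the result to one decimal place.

Intrinsic and germane load are equal across formats, so the difference in total load equals the difference in extraneous load.
Extraneous-load difference = 6.8 − 5.2 = 1.6.

1.6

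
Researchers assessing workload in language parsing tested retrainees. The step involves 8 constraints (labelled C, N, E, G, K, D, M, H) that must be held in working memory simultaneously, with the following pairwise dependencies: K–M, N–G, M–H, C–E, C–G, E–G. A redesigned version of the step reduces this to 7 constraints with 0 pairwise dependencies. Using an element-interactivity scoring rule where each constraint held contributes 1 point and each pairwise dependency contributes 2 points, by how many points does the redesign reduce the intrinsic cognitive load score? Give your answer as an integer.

13

Original: 8 × 1 + 6 × 2 = 8 + 12 = 20.
Redesigned: 7 × 1 + 0 × 2 = 7 + 0 = 7.
Reduction = 20 − 7 = 13.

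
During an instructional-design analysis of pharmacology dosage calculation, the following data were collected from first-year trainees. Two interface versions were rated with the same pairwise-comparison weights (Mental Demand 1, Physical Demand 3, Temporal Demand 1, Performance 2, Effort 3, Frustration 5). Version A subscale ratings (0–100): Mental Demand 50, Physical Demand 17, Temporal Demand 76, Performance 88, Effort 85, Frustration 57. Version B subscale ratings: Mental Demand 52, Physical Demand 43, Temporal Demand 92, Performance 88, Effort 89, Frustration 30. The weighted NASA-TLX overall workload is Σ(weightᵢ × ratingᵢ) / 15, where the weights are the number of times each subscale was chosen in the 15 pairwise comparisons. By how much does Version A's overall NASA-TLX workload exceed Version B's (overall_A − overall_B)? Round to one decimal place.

1.8

Version A weighted sum = 1·50 + 3·17 + 1·76 + 2·88 + 3·85 + 5·57 = 50 + 51 + 76 + 176 + 255 + 285 = 893; overall_A = 893/15 = 59.5333.
Version B weighted sum = 1·52 + 3·43 + 1·92 + 2·88 + 3·89 + 5·30 = 52 + 129 + 92 + 176 + 267 + 150 = 866; overall_B = 866/15 = 57.7333.
Difference = 59.5333 − 57.7333 = 1.8000 ≈ 1.8.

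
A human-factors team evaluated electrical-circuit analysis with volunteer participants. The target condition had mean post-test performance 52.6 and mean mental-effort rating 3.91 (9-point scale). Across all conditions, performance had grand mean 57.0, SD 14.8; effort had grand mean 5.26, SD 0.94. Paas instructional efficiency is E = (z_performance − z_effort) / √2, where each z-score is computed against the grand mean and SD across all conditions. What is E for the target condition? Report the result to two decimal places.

0.81

z_performance = (52.6 − 57.0) / 14.8 = -4.4000 / 14.8 = -0.2973.
z_effort = (3.91 − 5.26) / 0.94 = -1.3500 / 0.94 = -1.4362.
z_P − z_E = -0.2973 − (-1.4362) = 1.1389.
E = 1.1389 / √2 = 1.1389 / 1.41421 = 0.8053 ≈ 0.81.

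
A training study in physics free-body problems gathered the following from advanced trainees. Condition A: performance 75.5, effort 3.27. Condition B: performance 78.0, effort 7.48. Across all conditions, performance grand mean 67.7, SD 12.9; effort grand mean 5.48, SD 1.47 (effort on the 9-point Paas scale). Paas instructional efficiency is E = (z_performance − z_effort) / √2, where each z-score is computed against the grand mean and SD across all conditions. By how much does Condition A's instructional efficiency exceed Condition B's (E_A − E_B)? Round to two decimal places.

Condition A: z_P = (75.5 − 67.7)/12.9 = 0.6047; z_E = (3.27 − 5.48)/1.47 = -1.5034; E_A = (0.6047 − (-1.5034))/√2 = 1.4907.
Condition B: z_P = (78.0 − 67.7)/12.9 = 0.7984; z_E = (7.48 − 5.48)/1.47 = 1.3605; E_B = (0.7984 − 1.3605)/√2 = -0.3975.
E_A − E_B = 1.4907 − (-0.3975) = 1.8882 ≈ 1.89.

1.89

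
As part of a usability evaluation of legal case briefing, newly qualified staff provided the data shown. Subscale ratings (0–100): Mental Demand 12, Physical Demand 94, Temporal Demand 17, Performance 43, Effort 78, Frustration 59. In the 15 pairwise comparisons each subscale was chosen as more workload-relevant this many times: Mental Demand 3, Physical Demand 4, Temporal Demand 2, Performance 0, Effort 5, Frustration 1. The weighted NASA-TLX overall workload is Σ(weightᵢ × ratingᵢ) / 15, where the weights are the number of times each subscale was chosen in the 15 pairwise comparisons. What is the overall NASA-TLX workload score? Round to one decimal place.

59.7

The tallies are the weights (they sum to 15).
Weighted sum = 3·12 + 4·94 + 2·17 + 0·43 + 5·78 + 1·59
            = 36 + 376 + 34 + 0 + 390 + 59 = 895.
Overall workload = 895 / 15 = 59.6667 ≈ 59.7.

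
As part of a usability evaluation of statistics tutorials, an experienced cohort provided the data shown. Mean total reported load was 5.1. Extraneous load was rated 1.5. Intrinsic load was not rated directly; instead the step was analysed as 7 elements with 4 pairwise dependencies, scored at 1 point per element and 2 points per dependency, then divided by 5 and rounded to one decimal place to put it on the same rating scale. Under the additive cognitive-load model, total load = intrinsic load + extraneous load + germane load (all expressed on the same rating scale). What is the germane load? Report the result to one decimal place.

0.6

Intrinsic (element-interactivity): (7 × 1 + 4 × 2) / 5 = 15 / 5 = 3.0000 → 3.0.
germane load = total − intrinsic − extraneous
             = 5.1 − 3.0 − 1.5 = 0.6.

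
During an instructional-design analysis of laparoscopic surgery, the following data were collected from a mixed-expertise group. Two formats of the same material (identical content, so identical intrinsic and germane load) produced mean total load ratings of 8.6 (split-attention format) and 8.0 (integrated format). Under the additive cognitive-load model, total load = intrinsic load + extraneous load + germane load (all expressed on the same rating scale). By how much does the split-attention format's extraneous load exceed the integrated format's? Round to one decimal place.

0.6

Intrinsic and germane load are equal across formats, so the difference in total load equals the difference in extraneous load.
Extraneous-load difference = 8.6 − 8.0 = 0.6.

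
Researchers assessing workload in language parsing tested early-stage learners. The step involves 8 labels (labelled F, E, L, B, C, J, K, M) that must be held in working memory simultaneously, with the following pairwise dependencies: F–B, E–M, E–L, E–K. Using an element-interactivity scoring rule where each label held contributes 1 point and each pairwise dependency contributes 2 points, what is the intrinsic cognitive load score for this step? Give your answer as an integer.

Count of labels held simultaneously: 8.
Count of pairwise dependencies listed: 4.
Element contribution: 8 × 1 = 8.
Interaction contribution: 4 × 2 = 8.
Intrinsic load = 8 + 8 = 16.

16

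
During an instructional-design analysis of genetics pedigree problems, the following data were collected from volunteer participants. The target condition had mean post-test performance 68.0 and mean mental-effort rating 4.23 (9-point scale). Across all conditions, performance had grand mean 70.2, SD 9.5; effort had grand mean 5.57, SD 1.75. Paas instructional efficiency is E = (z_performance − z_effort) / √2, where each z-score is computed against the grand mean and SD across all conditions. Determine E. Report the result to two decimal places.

z_performance = (68.0 − 70.2) / 9.5 = -2.2000 / 9.5 = -0.2316.
z_effort = (4.23 − 5.57) / 1.75 = -1.3400 / 1.75 = -0.7657.
z_P − z_E = -0.2316 − (-0.7657) = 0.5341.
E = 0.5341 / √2 = 0.5341 / 1.41421 = 0.3777 ≈ 0.38.

0.38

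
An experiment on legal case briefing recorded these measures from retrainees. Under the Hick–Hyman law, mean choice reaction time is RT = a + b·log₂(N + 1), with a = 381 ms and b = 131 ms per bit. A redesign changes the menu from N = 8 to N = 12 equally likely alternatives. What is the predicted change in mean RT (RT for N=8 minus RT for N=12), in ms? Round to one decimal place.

RT(8) = 381 + 131·log₂(9) = 381 + 131·3.1699 = 796.2569 ms.
RT(12) = 381 + 131·log₂(13) = 381 + 131·3.7004 = 865.7524 ms.
Difference = 796.2569 − 865.7524 = -69.4955 ≈ -69.5 ms.

-69.5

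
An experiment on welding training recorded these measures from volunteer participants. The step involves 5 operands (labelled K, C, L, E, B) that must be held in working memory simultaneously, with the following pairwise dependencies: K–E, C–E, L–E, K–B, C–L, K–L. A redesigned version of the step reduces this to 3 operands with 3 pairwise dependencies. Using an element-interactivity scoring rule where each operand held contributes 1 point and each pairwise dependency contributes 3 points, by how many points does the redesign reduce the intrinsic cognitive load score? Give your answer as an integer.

11

Original: 5 × 1 + 6 × 3 = 5 + 18 = 23.
Redesigned: 3 × 1 + 3 × 3 = 3 + 9 = 12.
Reduction = 23 − 12 = 11.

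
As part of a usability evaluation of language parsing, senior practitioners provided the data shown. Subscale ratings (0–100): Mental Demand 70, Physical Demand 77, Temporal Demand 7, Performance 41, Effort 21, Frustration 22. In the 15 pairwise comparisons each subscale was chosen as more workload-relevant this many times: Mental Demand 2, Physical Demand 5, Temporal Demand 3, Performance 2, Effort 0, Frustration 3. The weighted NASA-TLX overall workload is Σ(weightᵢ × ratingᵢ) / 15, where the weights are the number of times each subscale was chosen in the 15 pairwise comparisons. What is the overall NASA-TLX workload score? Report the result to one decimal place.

The tallies are the weights (they sum to 15).
Weighted sum = 2·70 + 5·77 + 3·7 + 2·41 + 0·21 + 3·22
            = 140 + 385 + 21 + 82 + 0 + 66 = 694.
Overall workload = 694 / 15 = 46.2667 ≈ 46.3.

46.3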